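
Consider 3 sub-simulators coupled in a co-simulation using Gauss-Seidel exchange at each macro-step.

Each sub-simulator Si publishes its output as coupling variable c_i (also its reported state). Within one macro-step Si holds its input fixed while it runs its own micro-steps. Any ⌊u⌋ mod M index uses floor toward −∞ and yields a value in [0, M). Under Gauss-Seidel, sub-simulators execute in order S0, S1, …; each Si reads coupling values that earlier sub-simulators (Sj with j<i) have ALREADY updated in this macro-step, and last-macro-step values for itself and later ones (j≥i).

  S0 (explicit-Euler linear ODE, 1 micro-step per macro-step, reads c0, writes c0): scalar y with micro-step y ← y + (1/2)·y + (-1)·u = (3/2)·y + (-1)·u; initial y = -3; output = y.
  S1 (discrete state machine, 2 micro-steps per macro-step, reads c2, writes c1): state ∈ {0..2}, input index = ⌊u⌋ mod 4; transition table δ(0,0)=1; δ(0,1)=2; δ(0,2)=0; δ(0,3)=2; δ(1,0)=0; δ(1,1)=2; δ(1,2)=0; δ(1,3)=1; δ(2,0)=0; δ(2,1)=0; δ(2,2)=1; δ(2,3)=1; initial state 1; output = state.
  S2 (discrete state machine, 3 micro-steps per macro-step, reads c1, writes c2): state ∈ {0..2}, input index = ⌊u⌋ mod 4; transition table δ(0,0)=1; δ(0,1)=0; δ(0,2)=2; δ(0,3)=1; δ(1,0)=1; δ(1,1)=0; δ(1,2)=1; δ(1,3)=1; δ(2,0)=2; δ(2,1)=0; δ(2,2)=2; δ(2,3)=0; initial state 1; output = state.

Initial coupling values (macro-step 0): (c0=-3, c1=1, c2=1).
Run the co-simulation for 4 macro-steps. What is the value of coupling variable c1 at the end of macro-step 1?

c1 at macro-step 1 = 0

macro 1: S0 reads c0=-3 → after 1×micro: -3/2; S1 reads c2=1 → after 2×micro: 0; S2 reads c1=0 → after 3×micro: 1 ⇒ (c0=-3/2, c1=0, c2=1)
macro 2: S0 reads c0=-3/2 → after 1×micro: -3/4; S1 reads c2=1 → after 2×micro: 0; S2 reads c1=0 → after 3×micro: 1 ⇒ (c0=-3/4, c1=0, c2=1)
macro 3: S0 reads c0=-3/4 → after 1×micro: -3/8; S1 reads c2=1 → after 2×micro: 0; S2 reads c1=0 → after 3×micro: 1 ⇒ (c0=-3/8, c1=0, c2=1)
macro 4: S0 reads c0=-3/8 → after 1×micro: -3/16; S1 reads c2=1 → after 2×micro: 0; S2 reads c1=0 → after 3×micro: 1 ⇒ (c0=-3/16, c1=0, c2=1)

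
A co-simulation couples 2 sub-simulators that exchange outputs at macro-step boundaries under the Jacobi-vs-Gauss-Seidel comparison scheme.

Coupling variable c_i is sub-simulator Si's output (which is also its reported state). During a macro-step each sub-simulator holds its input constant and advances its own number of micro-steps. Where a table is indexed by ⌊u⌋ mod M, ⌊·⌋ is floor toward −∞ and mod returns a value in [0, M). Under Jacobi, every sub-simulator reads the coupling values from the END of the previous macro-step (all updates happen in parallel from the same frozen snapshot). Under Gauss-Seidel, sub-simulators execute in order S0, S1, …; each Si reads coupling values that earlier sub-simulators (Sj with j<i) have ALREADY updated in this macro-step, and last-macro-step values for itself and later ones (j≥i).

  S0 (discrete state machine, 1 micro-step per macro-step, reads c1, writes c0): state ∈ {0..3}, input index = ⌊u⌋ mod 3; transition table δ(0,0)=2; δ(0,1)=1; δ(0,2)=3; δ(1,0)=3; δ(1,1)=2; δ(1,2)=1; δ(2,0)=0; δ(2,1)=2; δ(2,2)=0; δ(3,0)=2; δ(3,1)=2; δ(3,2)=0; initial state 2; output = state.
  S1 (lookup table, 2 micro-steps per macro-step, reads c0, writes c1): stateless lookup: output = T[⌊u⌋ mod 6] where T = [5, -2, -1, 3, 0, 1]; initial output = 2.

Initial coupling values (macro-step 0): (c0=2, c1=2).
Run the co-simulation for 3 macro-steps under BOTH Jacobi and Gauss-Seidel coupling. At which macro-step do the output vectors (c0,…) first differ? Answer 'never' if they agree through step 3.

first divergence at macro-step: 1

[Jacobi] macro 1: S0 reads c1=2 → after 1×micro: 0; S1 reads c0=2 → after 2×micro: -1 ⇒ (c0=0, c1=-1)
[Jacobi] macro 2: S0 reads c1=-1 → after 1×micro: 3; S1 reads c0=0 → after 2×micro: 5 ⇒ (c0=3, c1=5)
[Jacobi] macro 3: S0 reads c1=5 → after 1×micro: 0; S1 reads c0=3 → after 2×micro: 3 ⇒ (c0=0, c1=3)
[Gauss-Seidel] macro 1: S0 reads c1=2 → after 1×micro: 0; S1 reads c0=0 → after 2×micro: 5 ⇒ (c0=0, c1=5)
[Gauss-Seidel] macro 2: S0 reads c1=5 → after 1×micro: 3; S1 reads c0=3 → after 2×micro: 3 ⇒ (c0=3, c1=3)
[Gauss-Seidel] macro 3: S0 reads c1=3 → after 1×micro: 2; S1 reads c0=2 → after 2×micro: -1 ⇒ (c0=2, c1=-1)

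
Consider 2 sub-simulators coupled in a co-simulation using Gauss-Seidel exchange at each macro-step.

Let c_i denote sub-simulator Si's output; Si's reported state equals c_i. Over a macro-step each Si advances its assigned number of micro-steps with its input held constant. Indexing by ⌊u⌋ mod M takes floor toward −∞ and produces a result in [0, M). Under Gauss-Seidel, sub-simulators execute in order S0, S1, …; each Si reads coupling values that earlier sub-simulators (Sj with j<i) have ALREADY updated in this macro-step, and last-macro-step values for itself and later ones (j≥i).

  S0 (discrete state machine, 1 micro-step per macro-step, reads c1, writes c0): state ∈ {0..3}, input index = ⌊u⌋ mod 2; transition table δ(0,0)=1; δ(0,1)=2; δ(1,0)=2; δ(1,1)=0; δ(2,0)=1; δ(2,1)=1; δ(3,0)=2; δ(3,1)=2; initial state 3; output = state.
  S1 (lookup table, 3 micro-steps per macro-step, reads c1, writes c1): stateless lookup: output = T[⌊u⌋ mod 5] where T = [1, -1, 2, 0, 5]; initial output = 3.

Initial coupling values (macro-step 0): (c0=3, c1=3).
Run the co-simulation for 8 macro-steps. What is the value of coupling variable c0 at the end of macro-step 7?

macro 1: S0 reads c1=3 → after 1×micro: 2; S1 reads c1=3 → after 3×micro: 0 ⇒ (c0=2, c1=0)
macro 2: S0 reads c1=0 → after 1×micro: 1; S1 reads c1=0 → after 3×micro: 1 ⇒ (c0=1, c1=1)
macro 3: S0 reads c1=1 → after 1×micro: 0; S1 reads c1=1 → after 3×micro: -1 ⇒ (c0=0, c1=-1)
macro 4: S0 reads c1=-1 → after 1×micro: 2; S1 reads c1=-1 → after 3×micro: 5 ⇒ (c0=2, c1=5)
macro 5: S0 reads c1=5 → after 1×micro: 1; S1 reads c1=5 → after 3×micro: 1 ⇒ (c0=1, c1=1)
macro 6: S0 reads c1=1 → after 1×micro: 0; S1 reads c1=1 → after 3×micro: -1 ⇒ (c0=0, c1=-1)
macro 7: S0 reads c1=-1 → after 1×micro: 2; S1 reads c1=-1 → after 3×micro: 5 ⇒ (c0=2, c1=5)
macro 8: S0 reads c1=5 → after 1×micro: 1; S1 reads c1=5 → after 3×micro: 1 ⇒ (c0=1, c1=1)

c0 at macro-step 7 = 2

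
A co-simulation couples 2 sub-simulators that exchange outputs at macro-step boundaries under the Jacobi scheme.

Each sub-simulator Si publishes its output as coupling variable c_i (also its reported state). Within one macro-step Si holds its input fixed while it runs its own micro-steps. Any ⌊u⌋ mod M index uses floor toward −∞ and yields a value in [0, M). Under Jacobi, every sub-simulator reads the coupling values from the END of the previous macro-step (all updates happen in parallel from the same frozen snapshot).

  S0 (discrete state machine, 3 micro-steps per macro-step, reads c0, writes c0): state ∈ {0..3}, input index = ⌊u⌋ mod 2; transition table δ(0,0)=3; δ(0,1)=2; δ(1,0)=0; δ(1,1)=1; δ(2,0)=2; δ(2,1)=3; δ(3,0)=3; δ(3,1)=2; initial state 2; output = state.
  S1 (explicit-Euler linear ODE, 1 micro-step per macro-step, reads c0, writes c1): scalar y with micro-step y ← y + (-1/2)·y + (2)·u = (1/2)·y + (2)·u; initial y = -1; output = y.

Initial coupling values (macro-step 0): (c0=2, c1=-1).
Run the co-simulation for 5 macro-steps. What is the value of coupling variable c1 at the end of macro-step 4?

macro 1: S0 reads c0=2 → after 3×micro: 2; S1 reads c0=2 → after 1×micro: 7/2 ⇒ (c0=2, c1=7/2)
macro 2: S0 reads c0=2 → after 3×micro: 2; S1 reads c0=2 → after 1×micro: 23/4 ⇒ (c0=2, c1=23/4)
macro 3: S0 reads c0=2 → after 3×micro: 2; S1 reads c0=2 → after 1×micro: 55/8 ⇒ (c0=2, c1=55/8)
macro 4: S0 reads c0=2 → after 3×micro: 2; S1 reads c0=2 → after 1×micro: 119/16 ⇒ (c0=2, c1=119/16)
macro 5: S0 reads c0=2 → after 3×micro: 2; S1 reads c0=2 → after 1×micro: 247/32 ⇒ (c0=2, c1=247/32)

c1 at macro-step 4 = 119/16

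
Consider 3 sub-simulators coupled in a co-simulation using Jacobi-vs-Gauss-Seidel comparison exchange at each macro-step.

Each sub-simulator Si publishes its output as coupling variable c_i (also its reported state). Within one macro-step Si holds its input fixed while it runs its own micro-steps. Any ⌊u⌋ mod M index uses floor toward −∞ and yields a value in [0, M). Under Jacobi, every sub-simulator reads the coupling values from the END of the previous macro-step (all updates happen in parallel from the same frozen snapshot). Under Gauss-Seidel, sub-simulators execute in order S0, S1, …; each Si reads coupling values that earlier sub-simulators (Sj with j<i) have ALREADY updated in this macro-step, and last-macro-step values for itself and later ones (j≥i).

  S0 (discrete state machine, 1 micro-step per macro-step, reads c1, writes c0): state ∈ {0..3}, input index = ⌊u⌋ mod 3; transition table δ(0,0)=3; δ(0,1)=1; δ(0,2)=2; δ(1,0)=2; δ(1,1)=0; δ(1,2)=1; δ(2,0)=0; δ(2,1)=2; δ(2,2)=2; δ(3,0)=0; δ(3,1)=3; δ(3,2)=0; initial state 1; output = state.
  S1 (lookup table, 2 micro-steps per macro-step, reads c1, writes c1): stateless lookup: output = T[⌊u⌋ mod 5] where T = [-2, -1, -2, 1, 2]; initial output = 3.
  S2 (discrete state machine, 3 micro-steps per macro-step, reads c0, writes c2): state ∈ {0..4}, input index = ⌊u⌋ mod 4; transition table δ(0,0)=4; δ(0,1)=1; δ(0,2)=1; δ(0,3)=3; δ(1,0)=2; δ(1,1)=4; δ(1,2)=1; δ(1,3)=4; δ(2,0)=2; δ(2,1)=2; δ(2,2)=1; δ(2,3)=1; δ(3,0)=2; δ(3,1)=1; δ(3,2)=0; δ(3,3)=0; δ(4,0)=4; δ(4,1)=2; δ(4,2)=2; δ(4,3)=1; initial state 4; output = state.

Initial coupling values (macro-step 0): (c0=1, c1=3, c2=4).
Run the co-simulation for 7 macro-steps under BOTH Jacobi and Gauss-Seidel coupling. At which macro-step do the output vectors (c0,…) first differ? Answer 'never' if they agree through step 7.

first divergence at macro-step: 1

[Jacobi] macro 1: S0 reads c1=3 → after 1×micro: 2; S1 reads c1=3 → after 2×micro: 1; S2 reads c0=1 → after 3×micro: 2 ⇒ (c0=2, c1=1, c2=2)
[Jacobi] macro 2: S0 reads c1=1 → after 1×micro: 2; S1 reads c1=1 → after 2×micro: -1; S2 reads c0=2 → after 3×micro: 1 ⇒ (c0=2, c1=-1, c2=1)
[Jacobi] macro 3: S0 reads c1=-1 → after 1×micro: 2; S1 reads c1=-1 → after 2×micro: 2; S2 reads c0=2 → after 3×micro: 1 ⇒ (c0=2, c1=2, c2=1)
[Jacobi] macro 4: S0 reads c1=2 → after 1×micro: 2; S1 reads c1=2 → after 2×micro: -2; S2 reads c0=2 → after 3×micro: 1 ⇒ (c0=2, c1=-2, c2=1)
[Jacobi] macro 5: S0 reads c1=-2 → after 1×micro: 2; S1 reads c1=-2 → after 2×micro: 1; S2 reads c0=2 → after 3×micro: 1 ⇒ (c0=2, c1=1, c2=1)
[Jacobi] macro 6: S0 reads c1=1 → after 1×micro: 2; S1 reads c1=1 → after 2×micro: -1; S2 reads c0=2 → after 3×micro: 1 ⇒ (c0=2, c1=-1, c2=1)
[Jacobi] macro 7: S0 reads c1=-1 → after 1×micro: 2; S1 reads c1=-1 → after 2×micro: 2; S2 reads c0=2 → after 3×micro: 1 ⇒ (c0=2, c1=2, c2=1)
[Gauss-Seidel] macro 1: S0 reads c1=3 → after 1×micro: 2; S1 reads c1=3 → after 2×micro: 1; S2 reads c0=2 → after 3×micro: 1 ⇒ (c0=2, c1=1, c2=1)
[Gauss-Seidel] macro 2: S0 reads c1=1 → after 1×micro: 2; S1 reads c1=1 → after 2×micro: -1; S2 reads c0=2 → after 3×micro: 1 ⇒ (c0=2, c1=-1, c2=1)
[Gauss-Seidel] macro 3: S0 reads c1=-1 → after 1×micro: 2; S1 reads c1=-1 → after 2×micro: 2; S2 reads c0=2 → after 3×micro: 1 ⇒ (c0=2, c1=2, c2=1)
[Gauss-Seidel] macro 4: S0 reads c1=2 → after 1×micro: 2; S1 reads c1=2 → after 2×micro: -2; S2 reads c0=2 → after 3×micro: 1 ⇒ (c0=2, c1=-2, c2=1)
[Gauss-Seidel] macro 5: S0 reads c1=-2 → after 1×micro: 2; S1 reads c1=-2 → after 2×micro: 1; S2 reads c0=2 → after 3×micro: 1 ⇒ (c0=2, c1=1, c2=1)
[Gauss-Seidel] macro 6: S0 reads c1=1 → after 1×micro: 2; S1 reads c1=1 → after 2×micro: -1; S2 reads c0=2 → after 3×micro: 1 ⇒ (c0=2, c1=-1, c2=1)
[Gauss-Seidel] macro 7: S0 reads c1=-1 → after 1×micro: 2; S1 reads c1=-1 → after 2×micro: 2; S2 reads c0=2 → after 3×micro: 1 ⇒ (c0=2, c1=2, c2=1)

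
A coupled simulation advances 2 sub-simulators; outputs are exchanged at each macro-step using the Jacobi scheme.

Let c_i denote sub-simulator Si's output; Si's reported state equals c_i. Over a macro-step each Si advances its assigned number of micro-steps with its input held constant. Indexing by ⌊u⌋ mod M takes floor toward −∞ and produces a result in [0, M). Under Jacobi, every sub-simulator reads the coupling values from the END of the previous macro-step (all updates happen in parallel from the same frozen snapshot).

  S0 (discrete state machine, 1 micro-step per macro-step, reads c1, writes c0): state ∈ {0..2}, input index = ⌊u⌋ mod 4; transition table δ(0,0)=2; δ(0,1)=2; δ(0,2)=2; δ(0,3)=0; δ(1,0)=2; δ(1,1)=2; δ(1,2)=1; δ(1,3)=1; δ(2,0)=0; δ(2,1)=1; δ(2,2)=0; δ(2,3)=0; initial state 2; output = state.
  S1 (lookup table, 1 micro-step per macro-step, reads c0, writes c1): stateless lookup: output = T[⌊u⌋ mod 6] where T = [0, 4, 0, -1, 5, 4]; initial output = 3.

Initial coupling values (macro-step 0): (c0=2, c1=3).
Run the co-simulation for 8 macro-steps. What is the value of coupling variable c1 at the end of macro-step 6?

c1 at macro-step 6 = 0

macro 1: S0 reads c1=3 → after 1×micro: 0; S1 reads c0=2 → after 1×micro: 0 ⇒ (c0=0, c1=0)
macro 2: S0 reads c1=0 → after 1×micro: 2; S1 reads c0=0 → after 1×micro: 0 ⇒ (c0=2, c1=0)
macro 3: S0 reads c1=0 → after 1×micro: 0; S1 reads c0=2 → after 1×micro: 0 ⇒ (c0=0, c1=0)
macro 4: S0 reads c1=0 → after 1×micro: 2; S1 reads c0=0 → after 1×micro: 0 ⇒ (c0=2, c1=0)
macro 5: S0 reads c1=0 → after 1×micro: 0; S1 reads c0=2 → after 1×micro: 0 ⇒ (c0=0, c1=0)
macro 6: S0 reads c1=0 → after 1×micro: 2; S1 reads c0=0 → after 1×micro: 0 ⇒ (c0=2, c1=0)
macro 7: S0 reads c1=0 → after 1×micro: 0; S1 reads c0=2 → after 1×micro: 0 ⇒ (c0=0, c1=0)
macro 8: S0 reads c1=0 → after 1×micro: 2; S1 reads c0=0 → after 1×micro: 0 ⇒ (c0=2, c1=0)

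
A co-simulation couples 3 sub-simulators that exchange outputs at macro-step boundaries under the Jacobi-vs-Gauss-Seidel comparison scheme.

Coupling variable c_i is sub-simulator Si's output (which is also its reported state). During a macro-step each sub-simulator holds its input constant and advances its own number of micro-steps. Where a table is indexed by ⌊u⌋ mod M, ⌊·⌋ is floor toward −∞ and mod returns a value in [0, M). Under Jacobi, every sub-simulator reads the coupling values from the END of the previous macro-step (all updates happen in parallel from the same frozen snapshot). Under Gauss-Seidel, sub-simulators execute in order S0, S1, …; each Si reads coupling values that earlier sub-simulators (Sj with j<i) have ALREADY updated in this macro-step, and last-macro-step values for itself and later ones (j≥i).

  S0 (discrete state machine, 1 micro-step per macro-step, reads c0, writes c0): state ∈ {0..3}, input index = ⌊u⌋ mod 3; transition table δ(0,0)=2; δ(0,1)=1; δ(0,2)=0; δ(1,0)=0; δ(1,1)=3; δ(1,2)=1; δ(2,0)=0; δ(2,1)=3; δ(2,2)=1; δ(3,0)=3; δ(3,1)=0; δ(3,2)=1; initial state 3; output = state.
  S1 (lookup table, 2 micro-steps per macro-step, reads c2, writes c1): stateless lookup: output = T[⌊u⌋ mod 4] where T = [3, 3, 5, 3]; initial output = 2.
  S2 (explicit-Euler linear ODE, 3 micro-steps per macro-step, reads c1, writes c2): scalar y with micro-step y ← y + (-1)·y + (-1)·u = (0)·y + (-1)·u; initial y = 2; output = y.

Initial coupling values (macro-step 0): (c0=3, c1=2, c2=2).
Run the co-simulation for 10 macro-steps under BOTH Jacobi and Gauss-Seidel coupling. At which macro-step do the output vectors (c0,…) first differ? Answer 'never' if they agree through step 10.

[Jacobi] macro 1: S0 reads c0=3 → after 1×micro: 3; S1 reads c2=2 → after 2×micro: 5; S2 reads c1=2 → after 3×micro: -2 ⇒ (c0=3, c1=5, c2=-2)
[Jacobi] macro 2: S0 reads c0=3 → after 1×micro: 3; S1 reads c2=-2 → after 2×micro: 5; S2 reads c1=5 → after 3×micro: -5 ⇒ (c0=3, c1=5, c2=-5)
[Jacobi] macro 3: S0 reads c0=3 → after 1×micro: 3; S1 reads c2=-5 → after 2×micro: 3; S2 reads c1=5 → after 3×micro: -5 ⇒ (c0=3, c1=3, c2=-5)
[Jacobi] macro 4: S0 reads c0=3 → after 1×micro: 3; S1 reads c2=-5 → after 2×micro: 3; S2 reads c1=3 → after 3×micro: -3 ⇒ (c0=3, c1=3, c2=-3)
[Jacobi] macro 5: S0 reads c0=3 → after 1×micro: 3; S1 reads c2=-3 → after 2×micro: 3; S2 reads c1=3 → after 3×micro: -3 ⇒ (c0=3, c1=3, c2=-3)
[Jacobi] macro 6: S0 reads c0=3 → after 1×micro: 3; S1 reads c2=-3 → after 2×micro: 3; S2 reads c1=3 → after 3×micro: -3 ⇒ (c0=3, c1=3, c2=-3)
[Jacobi] macro 7: S0 reads c0=3 → after 1×micro: 3; S1 reads c2=-3 → after 2×micro: 3; S2 reads c1=3 → after 3×micro: -3 ⇒ (c0=3, c1=3, c2=-3)
[Jacobi] macro 8: S0 reads c0=3 → after 1×micro: 3; S1 reads c2=-3 → after 2×micro: 3; S2 reads c1=3 → after 3×micro: -3 ⇒ (c0=3, c1=3, c2=-3)
[Jacobi] macro 9: S0 reads c0=3 → after 1×micro: 3; S1 reads c2=-3 → after 2×micro: 3; S2 reads c1=3 → after 3×micro: -3 ⇒ (c0=3, c1=3, c2=-3)
[Jacobi] macro 10: S0 reads c0=3 → after 1×micro: 3; S1 reads c2=-3 → after 2×micro: 3; S2 reads c1=3 → after 3×micro: -3 ⇒ (c0=3, c1=3, c2=-3)
[Gauss-Seidel] macro 1: S0 reads c0=3 → after 1×micro: 3; S1 reads c2=2 → after 2×micro: 5; S2 reads c1=5 → after 3×micro: -5 ⇒ (c0=3, c1=5, c2=-5)
[Gauss-Seidel] macro 2: S0 reads c0=3 → after 1×micro: 3; S1 reads c2=-5 → after 2×micro: 3; S2 reads c1=3 → after 3×micro: -3 ⇒ (c0=3, c1=3, c2=-3)
[Gauss-Seidel] macro 3: S0 reads c0=3 → after 1×micro: 3; S1 reads c2=-3 → after 2×micro: 3; S2 reads c1=3 → after 3×micro: -3 ⇒ (c0=3, c1=3, c2=-3)
[Gauss-Seidel] macro 4: S0 reads c0=3 → after 1×micro: 3; S1 reads c2=-3 → after 2×micro: 3; S2 reads c1=3 → after 3×micro: -3 ⇒ (c0=3, c1=3, c2=-3)
[Gauss-Seidel] macro 5: S0 reads c0=3 → after 1×micro: 3; S1 reads c2=-3 → after 2×micro: 3; S2 reads c1=3 → after 3×micro: -3 ⇒ (c0=3, c1=3, c2=-3)
[Gauss-Seidel] macro 6: S0 reads c0=3 → after 1×micro: 3; S1 reads c2=-3 → after 2×micro: 3; S2 reads c1=3 → after 3×micro: -3 ⇒ (c0=3, c1=3, c2=-3)
[Gauss-Seidel] macro 7: S0 reads c0=3 → after 1×micro: 3; S1 reads c2=-3 → after 2×micro: 3; S2 reads c1=3 → after 3×micro: -3 ⇒ (c0=3, c1=3, c2=-3)
[Gauss-Seidel] macro 8: S0 reads c0=3 → after 1×micro: 3; S1 reads c2=-3 → after 2×micro: 3; S2 reads c1=3 → after 3×micro: -3 ⇒ (c0=3, c1=3, c2=-3)
[Gauss-Seidel] macro 9: S0 reads c0=3 → after 1×micro: 3; S1 reads c2=-3 → after 2×micro: 3; S2 reads c1=3 → after 3×micro: -3 ⇒ (c0=3, c1=3, c2=-3)
[Gauss-Seidel] macro 10: S0 reads c0=3 → after 1×micro: 3; S1 reads c2=-3 → after 2×micro: 3; S2 reads c1=3 → after 3×micro: -3 ⇒ (c0=3, c1=3, c2=-3)

first divergence at macro-step: 1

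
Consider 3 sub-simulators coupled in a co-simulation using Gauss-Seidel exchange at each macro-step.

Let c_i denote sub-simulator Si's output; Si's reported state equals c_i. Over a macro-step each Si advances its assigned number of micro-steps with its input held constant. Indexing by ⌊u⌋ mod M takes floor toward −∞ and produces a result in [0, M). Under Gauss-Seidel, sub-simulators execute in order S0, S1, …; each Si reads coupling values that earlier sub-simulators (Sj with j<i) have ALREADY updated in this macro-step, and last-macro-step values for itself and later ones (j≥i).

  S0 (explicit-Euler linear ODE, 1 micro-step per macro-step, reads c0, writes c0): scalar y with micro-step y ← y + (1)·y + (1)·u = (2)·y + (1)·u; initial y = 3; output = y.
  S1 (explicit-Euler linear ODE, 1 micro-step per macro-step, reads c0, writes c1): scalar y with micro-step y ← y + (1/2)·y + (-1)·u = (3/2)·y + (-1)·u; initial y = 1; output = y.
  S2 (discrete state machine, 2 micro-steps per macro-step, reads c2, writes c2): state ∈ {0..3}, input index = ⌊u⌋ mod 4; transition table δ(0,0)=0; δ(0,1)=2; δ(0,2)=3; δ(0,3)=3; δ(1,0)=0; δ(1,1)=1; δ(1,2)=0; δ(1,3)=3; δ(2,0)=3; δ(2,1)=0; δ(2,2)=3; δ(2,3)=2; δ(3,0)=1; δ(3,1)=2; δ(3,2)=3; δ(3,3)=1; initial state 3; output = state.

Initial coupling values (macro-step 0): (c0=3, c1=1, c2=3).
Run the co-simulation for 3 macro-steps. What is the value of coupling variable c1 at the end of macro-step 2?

c1 at macro-step 2 = -153/4

macro 1: S0 reads c0=3 → after 1×micro: 9; S1 reads c0=9 → after 1×micro: -15/2; S2 reads c2=3 → after 2×micro: 3 ⇒ (c0=9, c1=-15/2, c2=3)
macro 2: S0 reads c0=9 → after 1×micro: 27; S1 reads c0=27 → after 1×micro: -153/4; S2 reads c2=3 → after 2×micro: 3 ⇒ (c0=27, c1=-153/4, c2=3)
macro 3: S0 reads c0=27 → after 1×micro: 81; S1 reads c0=81 → after 1×micro: -1107/8; S2 reads c2=3 → after 2×micro: 3 ⇒ (c0=81, c1=-1107/8, c2=3)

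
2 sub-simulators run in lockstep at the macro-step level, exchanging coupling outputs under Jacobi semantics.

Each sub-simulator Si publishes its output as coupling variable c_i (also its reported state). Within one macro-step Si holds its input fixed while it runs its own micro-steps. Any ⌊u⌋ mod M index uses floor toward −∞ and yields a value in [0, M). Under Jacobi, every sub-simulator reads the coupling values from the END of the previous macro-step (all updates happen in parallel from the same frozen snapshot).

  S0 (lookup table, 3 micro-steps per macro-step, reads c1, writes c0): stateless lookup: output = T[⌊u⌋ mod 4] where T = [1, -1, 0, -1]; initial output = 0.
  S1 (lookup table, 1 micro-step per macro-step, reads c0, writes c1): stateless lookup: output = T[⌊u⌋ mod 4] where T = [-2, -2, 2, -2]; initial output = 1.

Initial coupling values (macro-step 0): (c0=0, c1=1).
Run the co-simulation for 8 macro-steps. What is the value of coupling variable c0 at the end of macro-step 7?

macro 1: S0 reads c1=1 → after 3×micro: -1; S1 reads c0=0 → after 1×micro: -2 ⇒ (c0=-1, c1=-2)
macro 2: S0 reads c1=-2 → after 3×micro: 0; S1 reads c0=-1 → after 1×micro: -2 ⇒ (c0=0, c1=-2)
macro 3: S0 reads c1=-2 → after 3×micro: 0; S1 reads c0=0 → after 1×micro: -2 ⇒ (c0=0, c1=-2)
macro 4: S0 reads c1=-2 → after 3×micro: 0; S1 reads c0=0 → after 1×micro: -2 ⇒ (c0=0, c1=-2)
macro 5: S0 reads c1=-2 → after 3×micro: 0; S1 reads c0=0 → after 1×micro: -2 ⇒ (c0=0, c1=-2)
macro 6: S0 reads c1=-2 → after 3×micro: 0; S1 reads c0=0 → after 1×micro: -2 ⇒ (c0=0, c1=-2)
macro 7: S0 reads c1=-2 → after 3×micro: 0; S1 reads c0=0 → after 1×micro: -2 ⇒ (c0=0, c1=-2)
macro 8: S0 reads c1=-2 → after 3×micro: 0; S1 reads c0=0 → after 1×micro: -2 ⇒ (c0=0, c1=-2)

c0 at macro-step 7 = 0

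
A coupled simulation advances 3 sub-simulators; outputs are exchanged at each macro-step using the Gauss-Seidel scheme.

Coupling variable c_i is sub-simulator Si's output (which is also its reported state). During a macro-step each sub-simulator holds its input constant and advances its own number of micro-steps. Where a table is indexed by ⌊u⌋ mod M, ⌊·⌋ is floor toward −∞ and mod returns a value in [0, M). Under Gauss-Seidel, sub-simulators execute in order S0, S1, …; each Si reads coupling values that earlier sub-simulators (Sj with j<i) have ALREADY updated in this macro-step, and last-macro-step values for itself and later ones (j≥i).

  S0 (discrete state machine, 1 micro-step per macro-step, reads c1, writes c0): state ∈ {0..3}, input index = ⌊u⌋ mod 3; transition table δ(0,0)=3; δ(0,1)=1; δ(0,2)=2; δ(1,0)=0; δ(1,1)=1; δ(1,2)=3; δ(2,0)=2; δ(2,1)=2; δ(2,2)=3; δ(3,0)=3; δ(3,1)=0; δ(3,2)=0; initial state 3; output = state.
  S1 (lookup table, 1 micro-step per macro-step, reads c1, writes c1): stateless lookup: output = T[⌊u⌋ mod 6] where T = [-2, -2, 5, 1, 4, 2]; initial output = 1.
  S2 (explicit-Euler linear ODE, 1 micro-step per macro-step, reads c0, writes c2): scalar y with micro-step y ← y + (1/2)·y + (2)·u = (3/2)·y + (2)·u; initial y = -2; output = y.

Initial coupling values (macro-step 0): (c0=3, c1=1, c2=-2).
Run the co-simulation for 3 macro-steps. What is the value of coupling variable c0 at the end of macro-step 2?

c0 at macro-step 2 = 1

macro 1: S0 reads c1=1 → after 1×micro: 0; S1 reads c1=1 → after 1×micro: -2; S2 reads c0=0 → after 1×micro: -3 ⇒ (c0=0, c1=-2, c2=-3)
macro 2: S0 reads c1=-2 → after 1×micro: 1; S1 reads c1=-2 → after 1×micro: 4; S2 reads c0=1 → after 1×micro: -5/2 ⇒ (c0=1, c1=4, c2=-5/2)
macro 3: S0 reads c1=4 → after 1×micro: 1; S1 reads c1=4 → after 1×micro: 4; S2 reads c0=1 → after 1×micro: -7/4 ⇒ (c0=1, c1=4, c2=-7/4)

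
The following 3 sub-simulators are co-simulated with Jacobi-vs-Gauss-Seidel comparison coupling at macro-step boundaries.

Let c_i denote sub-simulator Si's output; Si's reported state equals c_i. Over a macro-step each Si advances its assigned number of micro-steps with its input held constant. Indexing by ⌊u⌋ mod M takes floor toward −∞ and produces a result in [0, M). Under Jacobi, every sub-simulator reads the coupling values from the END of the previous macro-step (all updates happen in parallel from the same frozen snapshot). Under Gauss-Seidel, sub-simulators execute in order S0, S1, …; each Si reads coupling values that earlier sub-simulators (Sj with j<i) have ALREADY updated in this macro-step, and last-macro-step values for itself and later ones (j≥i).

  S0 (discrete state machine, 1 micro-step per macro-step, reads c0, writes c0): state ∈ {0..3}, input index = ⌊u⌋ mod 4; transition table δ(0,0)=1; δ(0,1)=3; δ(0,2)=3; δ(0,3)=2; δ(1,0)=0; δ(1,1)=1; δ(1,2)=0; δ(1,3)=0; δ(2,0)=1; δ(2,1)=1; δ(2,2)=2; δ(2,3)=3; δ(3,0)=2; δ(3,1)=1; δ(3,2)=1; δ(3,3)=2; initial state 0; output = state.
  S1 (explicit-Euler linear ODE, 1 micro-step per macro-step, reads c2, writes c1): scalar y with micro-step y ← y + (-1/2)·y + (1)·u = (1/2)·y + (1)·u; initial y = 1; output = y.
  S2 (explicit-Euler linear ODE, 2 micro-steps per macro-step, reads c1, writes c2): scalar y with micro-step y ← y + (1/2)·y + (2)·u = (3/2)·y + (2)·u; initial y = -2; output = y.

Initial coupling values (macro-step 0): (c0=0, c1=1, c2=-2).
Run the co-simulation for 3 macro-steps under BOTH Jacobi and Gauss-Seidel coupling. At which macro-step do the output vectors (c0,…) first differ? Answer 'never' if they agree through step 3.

first divergence at macro-step: 1

[Jacobi] macro 1: S0 reads c0=0 → after 1×micro: 1; S1 reads c2=-2 → after 1×micro: -3/2; S2 reads c1=1 → after 2×micro: 1/2 ⇒ (c0=1, c1=-3/2, c2=1/2)
[Jacobi] macro 2: S0 reads c0=1 → after 1×micro: 1; S1 reads c2=1/2 → after 1×micro: -1/4; S2 reads c1=-3/2 → after 2×micro: -51/8 ⇒ (c0=1, c1=-1/4, c2=-51/8)
[Jacobi] macro 3: S0 reads c0=1 → after 1×micro: 1; S1 reads c2=-51/8 → after 1×micro: -13/2; S2 reads c1=-1/4 → after 2×micro: -499/32 ⇒ (c0=1, c1=-13/2, c2=-499/32)
[Gauss-Seidel] macro 1: S0 reads c0=0 → after 1×micro: 1; S1 reads c2=-2 → after 1×micro: -3/2; S2 reads c1=-3/2 → after 2×micro: -12 ⇒ (c0=1, c1=-3/2, c2=-12)
[Gauss-Seidel] macro 2: S0 reads c0=1 → after 1×micro: 1; S1 reads c2=-12 → after 1×micro: -51/4; S2 reads c1=-51/4 → after 2×micro: -363/4 ⇒ (c0=1, c1=-51/4, c2=-363/4)
[Gauss-Seidel] macro 3: S0 reads c0=1 → after 1×micro: 1; S1 reads c2=-363/4 → after 1×micro: -777/8; S2 reads c1=-777/8 → after 2×micro: -11037/16 ⇒ (c0=1, c1=-777/8, c2=-11037/16)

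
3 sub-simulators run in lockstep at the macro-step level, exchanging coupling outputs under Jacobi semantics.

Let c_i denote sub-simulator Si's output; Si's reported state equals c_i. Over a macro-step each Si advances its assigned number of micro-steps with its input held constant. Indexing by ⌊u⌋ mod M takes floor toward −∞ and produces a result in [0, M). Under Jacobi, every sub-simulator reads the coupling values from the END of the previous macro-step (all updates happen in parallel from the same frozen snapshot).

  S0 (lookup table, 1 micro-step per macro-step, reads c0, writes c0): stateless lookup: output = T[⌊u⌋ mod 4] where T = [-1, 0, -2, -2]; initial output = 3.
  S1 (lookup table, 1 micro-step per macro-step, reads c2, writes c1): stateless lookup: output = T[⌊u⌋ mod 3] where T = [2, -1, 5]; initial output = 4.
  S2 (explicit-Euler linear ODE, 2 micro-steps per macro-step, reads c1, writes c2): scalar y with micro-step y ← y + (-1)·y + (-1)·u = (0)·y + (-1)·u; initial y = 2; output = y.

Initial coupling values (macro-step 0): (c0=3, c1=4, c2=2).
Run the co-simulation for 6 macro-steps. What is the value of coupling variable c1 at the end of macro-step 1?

macro 1: S0 reads c0=3 → after 1×micro: -2; S1 reads c2=2 → after 1×micro: 5; S2 reads c1=4 → after 2×micro: -4 ⇒ (c0=-2, c1=5, c2=-4)
macro 2: S0 reads c0=-2 → after 1×micro: -2; S1 reads c2=-4 → after 1×micro: 5; S2 reads c1=5 → after 2×micro: -5 ⇒ (c0=-2, c1=5, c2=-5)
macro 3: S0 reads c0=-2 → after 1×micro: -2; S1 reads c2=-5 → after 1×micro: -1; S2 reads c1=5 → after 2×micro: -5 ⇒ (c0=-2, c1=-1, c2=-5)
macro 4: S0 reads c0=-2 → after 1×micro: -2; S1 reads c2=-5 → after 1×micro: -1; S2 reads c1=-1 → after 2×micro: 1 ⇒ (c0=-2, c1=-1, c2=1)
macro 5: S0 reads c0=-2 → after 1×micro: -2; S1 reads c2=1 → after 1×micro: -1; S2 reads c1=-1 → after 2×micro: 1 ⇒ (c0=-2, c1=-1, c2=1)
macro 6: S0 reads c0=-2 → after 1×micro: -2; S1 reads c2=1 → after 1×micro: -1; S2 reads c1=-1 → after 2×micro: 1 ⇒ (c0=-2, c1=-1, c2=1)

c1 at macro-step 1 = 5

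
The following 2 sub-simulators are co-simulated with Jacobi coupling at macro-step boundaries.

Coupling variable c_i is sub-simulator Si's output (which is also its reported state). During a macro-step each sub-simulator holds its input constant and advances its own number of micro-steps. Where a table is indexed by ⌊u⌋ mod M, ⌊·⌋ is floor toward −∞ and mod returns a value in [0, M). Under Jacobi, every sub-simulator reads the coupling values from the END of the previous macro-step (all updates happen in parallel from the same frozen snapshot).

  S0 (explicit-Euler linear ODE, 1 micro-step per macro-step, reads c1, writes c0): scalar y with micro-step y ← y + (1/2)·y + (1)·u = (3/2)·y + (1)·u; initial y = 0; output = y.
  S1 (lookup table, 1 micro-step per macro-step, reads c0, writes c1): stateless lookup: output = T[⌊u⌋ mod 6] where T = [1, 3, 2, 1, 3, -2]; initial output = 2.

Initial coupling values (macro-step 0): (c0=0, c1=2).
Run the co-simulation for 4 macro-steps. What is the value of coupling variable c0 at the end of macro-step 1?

c0 at macro-step 1 = 2

macro 1: S0 reads c1=2 → after 1×micro: 2; S1 reads c0=0 → after 1×micro: 1 ⇒ (c0=2, c1=1)
macro 2: S0 reads c1=1 → after 1×micro: 4; S1 reads c0=2 → after 1×micro: 2 ⇒ (c0=4, c1=2)
macro 3: S0 reads c1=2 → after 1×micro: 8; S1 reads c0=4 → after 1×micro: 3 ⇒ (c0=8, c1=3)
macro 4: S0 reads c1=3 → after 1×micro: 15; S1 reads c0=8 → after 1×micro: 2 ⇒ (c0=15, c1=2)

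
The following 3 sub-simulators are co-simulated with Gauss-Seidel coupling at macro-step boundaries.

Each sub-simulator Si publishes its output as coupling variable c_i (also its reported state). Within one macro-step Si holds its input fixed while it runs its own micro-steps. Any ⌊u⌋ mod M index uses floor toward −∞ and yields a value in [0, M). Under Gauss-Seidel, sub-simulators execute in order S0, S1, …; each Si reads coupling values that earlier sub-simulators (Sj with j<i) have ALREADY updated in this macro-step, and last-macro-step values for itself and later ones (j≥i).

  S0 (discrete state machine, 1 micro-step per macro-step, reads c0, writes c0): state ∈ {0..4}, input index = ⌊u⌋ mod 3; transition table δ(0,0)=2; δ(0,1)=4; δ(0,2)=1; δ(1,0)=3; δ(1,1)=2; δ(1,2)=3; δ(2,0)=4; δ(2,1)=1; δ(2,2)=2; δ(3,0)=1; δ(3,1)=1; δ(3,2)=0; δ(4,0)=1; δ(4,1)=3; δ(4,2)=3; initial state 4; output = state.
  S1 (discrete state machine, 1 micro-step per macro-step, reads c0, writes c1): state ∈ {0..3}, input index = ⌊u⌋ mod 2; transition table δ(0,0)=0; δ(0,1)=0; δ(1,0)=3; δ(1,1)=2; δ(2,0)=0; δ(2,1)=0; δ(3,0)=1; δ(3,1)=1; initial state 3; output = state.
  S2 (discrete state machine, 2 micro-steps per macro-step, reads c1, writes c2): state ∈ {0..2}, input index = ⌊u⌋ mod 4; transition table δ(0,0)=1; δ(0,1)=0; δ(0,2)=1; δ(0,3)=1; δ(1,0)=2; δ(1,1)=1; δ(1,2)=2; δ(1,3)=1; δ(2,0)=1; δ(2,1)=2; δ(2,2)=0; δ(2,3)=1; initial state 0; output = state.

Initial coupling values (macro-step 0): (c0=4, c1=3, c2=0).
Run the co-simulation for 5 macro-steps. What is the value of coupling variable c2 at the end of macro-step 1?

c2 at macro-step 1 = 0

macro 1: S0 reads c0=4 → after 1×micro: 3; S1 reads c0=3 → after 1×micro: 1; S2 reads c1=1 → after 2×micro: 0 ⇒ (c0=3, c1=1, c2=0)
macro 2: S0 reads c0=3 → after 1×micro: 1; S1 reads c0=1 → after 1×micro: 2; S2 reads c1=2 → after 2×micro: 2 ⇒ (c0=1, c1=2, c2=2)
macro 3: S0 reads c0=1 → after 1×micro: 2; S1 reads c0=2 → after 1×micro: 0; S2 reads c1=0 → after 2×micro: 2 ⇒ (c0=2, c1=0, c2=2)
macro 4: S0 reads c0=2 → after 1×micro: 2; S1 reads c0=2 → after 1×micro: 0; S2 reads c1=0 → after 2×micro: 2 ⇒ (c0=2, c1=0, c2=2)
macro 5: S0 reads c0=2 → after 1×micro: 2; S1 reads c0=2 → after 1×micro: 0; S2 reads c1=0 → after 2×micro: 2 ⇒ (c0=2, c1=0, c2=2)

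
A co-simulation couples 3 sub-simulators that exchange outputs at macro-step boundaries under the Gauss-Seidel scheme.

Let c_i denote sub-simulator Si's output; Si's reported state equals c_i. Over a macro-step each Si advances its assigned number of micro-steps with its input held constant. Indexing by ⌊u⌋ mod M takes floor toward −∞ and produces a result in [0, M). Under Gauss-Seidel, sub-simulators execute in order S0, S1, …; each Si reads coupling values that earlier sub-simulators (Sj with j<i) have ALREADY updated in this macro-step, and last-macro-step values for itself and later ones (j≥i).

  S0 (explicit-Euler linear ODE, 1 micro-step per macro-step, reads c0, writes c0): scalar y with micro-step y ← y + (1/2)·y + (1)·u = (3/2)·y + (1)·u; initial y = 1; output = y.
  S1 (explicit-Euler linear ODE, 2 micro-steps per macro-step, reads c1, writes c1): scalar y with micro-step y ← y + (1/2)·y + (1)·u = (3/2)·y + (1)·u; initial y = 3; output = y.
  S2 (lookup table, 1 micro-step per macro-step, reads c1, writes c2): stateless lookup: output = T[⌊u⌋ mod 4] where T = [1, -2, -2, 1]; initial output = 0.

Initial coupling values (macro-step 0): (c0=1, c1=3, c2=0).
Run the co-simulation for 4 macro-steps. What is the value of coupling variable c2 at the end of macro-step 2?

macro 1: S0 reads c0=1 → after 1×micro: 5/2; S1 reads c1=3 → after 2×micro: 57/4; S2 reads c1=57/4 → after 1×micro: -2 ⇒ (c0=5/2, c1=57/4, c2=-2)
macro 2: S0 reads c0=5/2 → after 1×micro: 25/4; S1 reads c1=57/4 → after 2×micro: 1083/16; S2 reads c1=1083/16 → after 1×micro: 1 ⇒ (c0=25/4, c1=1083/16, c2=1)
macro 3: S0 reads c0=25/4 → after 1×micro: 125/8; S1 reads c1=1083/16 → after 2×micro: 20577/64; S2 reads c1=20577/64 → after 1×micro: -2 ⇒ (c0=125/8, c1=20577/64, c2=-2)
macro 4: S0 reads c0=125/8 → after 1×micro: 625/16; S1 reads c1=20577/64 → after 2×micro: 390963/256; S2 reads c1=390963/256 → after 1×micro: 1 ⇒ (c0=625/16, c1=390963/256, c2=1)

c2 at macro-step 2 = 1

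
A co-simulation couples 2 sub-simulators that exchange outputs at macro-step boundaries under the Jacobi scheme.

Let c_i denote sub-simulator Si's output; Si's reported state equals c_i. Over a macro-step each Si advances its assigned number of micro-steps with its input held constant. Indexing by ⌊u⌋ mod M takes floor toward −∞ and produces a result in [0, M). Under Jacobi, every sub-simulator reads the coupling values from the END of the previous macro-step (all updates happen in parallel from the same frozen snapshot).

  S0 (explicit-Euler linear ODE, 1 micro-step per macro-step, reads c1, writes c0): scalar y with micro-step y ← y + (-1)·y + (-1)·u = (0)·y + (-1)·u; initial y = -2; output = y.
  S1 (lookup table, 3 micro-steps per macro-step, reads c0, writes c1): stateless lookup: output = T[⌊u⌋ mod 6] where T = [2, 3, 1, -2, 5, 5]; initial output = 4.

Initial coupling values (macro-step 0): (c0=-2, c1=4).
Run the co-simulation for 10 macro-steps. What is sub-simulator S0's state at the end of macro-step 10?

S0 state at macro-step 10 = -5

macro 1: S0 reads c1=4 → after 1×micro: -4; S1 reads c0=-2 → after 3×micro: 5 ⇒ (c0=-4, c1=5)
macro 2: S0 reads c1=5 → after 1×micro: -5; S1 reads c0=-4 → after 3×micro: 1 ⇒ (c0=-5, c1=1)
macro 3: S0 reads c1=1 → after 1×micro: -1; S1 reads c0=-5 → after 3×micro: 3 ⇒ (c0=-1, c1=3)
macro 4: S0 reads c1=3 → after 1×micro: -3; S1 reads c0=-1 → after 3×micro: 5 ⇒ (c0=-3, c1=5)
macro 5: S0 reads c1=5 → after 1×micro: -5; S1 reads c0=-3 → after 3×micro: -2 ⇒ (c0=-5, c1=-2)
macro 6: S0 reads c1=-2 → after 1×micro: 2; S1 reads c0=-5 → after 3×micro: 3 ⇒ (c0=2, c1=3)
macro 7: S0 reads c1=3 → after 1×micro: -3; S1 reads c0=2 → after 3×micro: 1 ⇒ (c0=-3, c1=1)
macro 8: S0 reads c1=1 → after 1×micro: -1; S1 reads c0=-3 → after 3×micro: -2 ⇒ (c0=-1, c1=-2)
macro 9: S0 reads c1=-2 → after 1×micro: 2; S1 reads c0=-1 → after 3×micro: 5 ⇒ (c0=2, c1=5)
macro 10: S0 reads c1=5 → after 1×micro: -5; S1 reads c0=2 → after 3×micro: 1 ⇒ (c0=-5, c1=1)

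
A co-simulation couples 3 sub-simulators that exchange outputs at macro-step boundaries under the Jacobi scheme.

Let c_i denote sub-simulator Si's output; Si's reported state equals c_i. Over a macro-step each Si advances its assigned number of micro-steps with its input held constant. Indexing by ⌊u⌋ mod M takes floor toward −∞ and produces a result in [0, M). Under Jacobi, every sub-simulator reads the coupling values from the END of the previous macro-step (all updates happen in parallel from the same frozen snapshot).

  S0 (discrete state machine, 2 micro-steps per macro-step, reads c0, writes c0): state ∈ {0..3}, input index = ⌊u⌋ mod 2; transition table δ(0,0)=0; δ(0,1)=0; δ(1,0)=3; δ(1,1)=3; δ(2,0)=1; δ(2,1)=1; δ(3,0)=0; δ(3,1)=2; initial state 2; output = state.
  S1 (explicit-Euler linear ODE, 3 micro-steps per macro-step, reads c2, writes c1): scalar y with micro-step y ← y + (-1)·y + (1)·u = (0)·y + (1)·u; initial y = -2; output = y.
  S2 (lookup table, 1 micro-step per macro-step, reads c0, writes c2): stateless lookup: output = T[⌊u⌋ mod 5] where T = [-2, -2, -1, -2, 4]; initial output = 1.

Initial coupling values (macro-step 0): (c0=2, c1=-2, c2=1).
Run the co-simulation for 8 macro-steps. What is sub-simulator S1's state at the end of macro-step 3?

macro 1: S0 reads c0=2 → after 2×micro: 3; S1 reads c2=1 → after 3×micro: 1; S2 reads c0=2 → after 1×micro: -1 ⇒ (c0=3, c1=1, c2=-1)
macro 2: S0 reads c0=3 → after 2×micro: 1; S1 reads c2=-1 → after 3×micro: -1; S2 reads c0=3 → after 1×micro: -2 ⇒ (c0=1, c1=-1, c2=-2)
macro 3: S0 reads c0=1 → after 2×micro: 2; S1 reads c2=-2 → after 3×micro: -2; S2 reads c0=1 → after 1×micro: -2 ⇒ (c0=2, c1=-2, c2=-2)
macro 4: S0 reads c0=2 → after 2×micro: 3; S1 reads c2=-2 → after 3×micro: -2; S2 reads c0=2 → after 1×micro: -1 ⇒ (c0=3, c1=-2, c2=-1)
macro 5: S0 reads c0=3 → after 2×micro: 1; S1 reads c2=-1 → after 3×micro: -1; S2 reads c0=3 → after 1×micro: -2 ⇒ (c0=1, c1=-1, c2=-2)
macro 6: S0 reads c0=1 → after 2×micro: 2; S1 reads c2=-2 → after 3×micro: -2; S2 reads c0=1 → after 1×micro: -2 ⇒ (c0=2, c1=-2, c2=-2)
macro 7: S0 reads c0=2 → after 2×micro: 3; S1 reads c2=-2 → after 3×micro: -2; S2 reads c0=2 → after 1×micro: -1 ⇒ (c0=3, c1=-2, c2=-1)
macro 8: S0 reads c0=3 → after 2×micro: 1; S1 reads c2=-1 → after 3×micro: -1; S2 reads c0=3 → after 1×micro: -2 ⇒ (c0=1, c1=-1, c2=-2)

S1 state at macro-step 3 = -2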